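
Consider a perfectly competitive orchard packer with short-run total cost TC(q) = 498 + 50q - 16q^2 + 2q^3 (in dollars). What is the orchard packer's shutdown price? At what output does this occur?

$18 per unit, at q = 4

The firm shuts down when price falls below the minimum of average variable cost. AVC = VC/q = 50 - 16q + 2q^2.
dAVC/dq = -16 + 4q = 0 gives q = 4. min AVC = 50 - 16·4 + 2·4^2 = 18.
The firm shuts down for any P below $18.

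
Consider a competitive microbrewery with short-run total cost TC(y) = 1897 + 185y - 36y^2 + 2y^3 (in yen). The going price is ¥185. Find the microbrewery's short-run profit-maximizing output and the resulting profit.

AVC = 185 - 36y + 2y^2; min AVC = ¥23 at y = 9. Since P = ¥185 ≥ min AVC, the firm produces.
With MC = 185 - 72y + 6y^2, P = MC on the upward-sloping part at y* = 12.
TR = 185·12 = 2220. TC = 1897 + 492 = 2389. Profit = 2220 − 2389 = -¥169.
That loss of ¥169 beats the ¥1897 the firm would lose by shutting down; producing recovers ¥1728 of fixed cost.

Profit = -¥169 at y = 12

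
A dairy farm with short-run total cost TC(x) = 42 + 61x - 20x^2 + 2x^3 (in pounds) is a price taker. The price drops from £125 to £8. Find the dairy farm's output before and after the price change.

Output falls from 8 to 0 (the firm shuts down)

AVC = 61 - 20x + 2x^2, minimized at x = 5 where min AVC = £11. MC = 61 - 40x + 6x^2.
With P = £125 above the shutdown price, P = MC gives x = 8.
At P = £8 < min AVC = £11, price no longer covers variable cost at any output, so the firm shuts down: x = 0.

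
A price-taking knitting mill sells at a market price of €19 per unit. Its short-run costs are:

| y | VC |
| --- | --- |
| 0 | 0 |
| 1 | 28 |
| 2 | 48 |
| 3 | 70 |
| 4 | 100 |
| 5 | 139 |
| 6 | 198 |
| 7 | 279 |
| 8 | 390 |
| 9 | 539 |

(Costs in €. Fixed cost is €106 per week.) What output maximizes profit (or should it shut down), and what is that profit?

y = 0 (shut down); profit = -€106

Profit at each row (π = 19y − TC): y=0: -106; y=1: -115; y=2: -116; y=3: -119; y=4: -130; y=5: -150; y=6: -190; y=7: -252; y=8: -344; y=9: -474.
Profit is highest at y = 0. Equivalently, the lowest AVC in the table is 70/3 ≈ €23.33 at y = 3, and P = €19 falls below it — price never covers variable cost, so the firm shuts down and loses only its fixed cost.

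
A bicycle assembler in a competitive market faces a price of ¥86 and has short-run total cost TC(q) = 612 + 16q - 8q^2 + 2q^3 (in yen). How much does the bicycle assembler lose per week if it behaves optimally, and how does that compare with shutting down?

AVC = 16 - 8q + 2q^2; min AVC = ¥8 at q = 2. Since P = ¥86 ≥ min AVC, the firm produces.
With MC = 16 - 16q + 6q^2, P = MC on the upward-sloping part at q* = 5.
TR = 86·5 = 430. TC = 612 + 130 = 742. Profit = 430 − 742 = -¥312.
That loss of ¥312 beats the ¥612 the firm would lose by shutting down; producing recovers ¥300 of fixed cost.

Profit = -¥312 at q = 5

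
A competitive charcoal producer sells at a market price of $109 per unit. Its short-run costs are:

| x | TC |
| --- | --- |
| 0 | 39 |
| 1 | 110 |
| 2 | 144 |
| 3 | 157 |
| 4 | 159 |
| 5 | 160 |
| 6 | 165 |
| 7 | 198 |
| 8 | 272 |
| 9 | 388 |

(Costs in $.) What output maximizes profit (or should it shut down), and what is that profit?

Compute π = P·x − TC at each output: x=0: -39; x=1: -1; x=2: 74; x=3: 170; x=4: 277; x=5: 385; x=6: 489; x=7: 565; x=8: 600; x=9: 593.
Profit is maximized at x = 8. AVC there is 233/8 = $29.12 ≤ P, so producing beats shutting down (which would give -$39).

x = 8; profit = $600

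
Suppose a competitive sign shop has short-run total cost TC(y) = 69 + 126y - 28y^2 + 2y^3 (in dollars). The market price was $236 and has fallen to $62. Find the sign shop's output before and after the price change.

AVC = 126 - 28y + 2y^2, minimized at y = 7 where min AVC = $28. MC = 126 - 56y + 6y^2.
At P = $236 ≥ min AVC, set P = MC on the rising branch: y = 11.
At P = $62 ≥ min AVC, set P = MC: y = 8. The firm stays open but cuts output.

Output falls from 11 to 8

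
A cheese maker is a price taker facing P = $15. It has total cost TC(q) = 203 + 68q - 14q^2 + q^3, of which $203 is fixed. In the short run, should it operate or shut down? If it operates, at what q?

Variable cost is VC = 68q - 14q^2 + q^3, so AVC = VC/q = 68 - 14q + q^2 and MC = dTC/dq = 68 - 28q + 3q^2.
AVC hits its minimum where MC = AVC, at q = 7, giving min AVC = 68 - 14·7 + 7^2 = $19.
Since P = $15 < min AVC = $19, price fails to cover variable cost at any output.
Best response: produce nothing and absorb the $203 fixed cost.

Shut down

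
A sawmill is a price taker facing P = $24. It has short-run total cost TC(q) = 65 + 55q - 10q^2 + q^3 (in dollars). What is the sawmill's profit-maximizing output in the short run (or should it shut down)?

Shut down

From TC, MC = TC'(q) = 55 - 20q + 3q^2 and AVC = VC/q = 55 - 10q + q^2.
AVC is minimized where dAVC/dq = -10 + 2q = 0, at q = 5; min AVC = 55 - 10·5 + 5^2 = $30.
Since P = $24 < min AVC = $30, price fails to cover variable cost at any output.
Best response: produce nothing and absorb the $65 fixed cost.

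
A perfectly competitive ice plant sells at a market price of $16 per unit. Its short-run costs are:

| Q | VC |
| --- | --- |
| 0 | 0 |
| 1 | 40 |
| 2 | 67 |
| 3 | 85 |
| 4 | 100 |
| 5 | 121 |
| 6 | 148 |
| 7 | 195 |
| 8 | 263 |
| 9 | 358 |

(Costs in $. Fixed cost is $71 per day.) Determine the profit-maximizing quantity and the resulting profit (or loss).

Compute π = P·Q − TC at each output: Q=0: -71; Q=1: -95; Q=2: -106; Q=3: -108; Q=4: -107; Q=5: -112; Q=6: -123; Q=7: -154; Q=8: -206; Q=9: -285.
Profit is highest at Q = 0. Equivalently, the lowest AVC in the table is 121/5 ≈ $24.20 at Q = 5, and P = $16 falls below it — price never covers variable cost, so the firm shuts down and loses only its fixed cost.

Q = 0 (shut down); profit = -$71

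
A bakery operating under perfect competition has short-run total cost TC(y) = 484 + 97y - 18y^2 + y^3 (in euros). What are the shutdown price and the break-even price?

AVC = 97 - 18y + y^2; minimized at y = 9, giving min AVC = €16. That is the shutdown price.
ATC = 484/y + 97 - 18y + y^2. Setting dATC/dy = −484/y^2 − 18 + 2y = 0 gives y = 11 (since 2·11^3 − 18·11^2 = 484).
min ATC = 484/11 + 97 − 18·11 + 11^2 = €64. That is the break-even price.
Between these two prices the firm operates at a loss; above €64 it earns a profit.

Shutdown price = €16; break-even price = €64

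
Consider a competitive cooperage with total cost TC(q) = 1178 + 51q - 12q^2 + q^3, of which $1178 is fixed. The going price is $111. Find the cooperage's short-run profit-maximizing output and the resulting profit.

AVC = 51 - 12q + q^2 has its minimum $15 at q = 6; price $111 clears that bar, so the firm operates.
MC = 51 - 24q + 3q^2. Setting P = MC and taking the root on the rising branch gives q* = 10.
TR = 111·10 = 1110. TC = 1178 + 310 = 1488. Profit = 1110 − 1488 = -$378.
By producing, the firm covers all variable cost plus $800 of fixed cost; shutting down would lose the full $1178.

Profit = -$378 at q = 10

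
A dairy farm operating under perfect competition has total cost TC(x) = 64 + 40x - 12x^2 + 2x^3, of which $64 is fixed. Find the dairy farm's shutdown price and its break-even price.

Shutdown price = $22; break-even price = $40

Shutdown price = min AVC. AVC = 40 - 12x + 2x^2, with vertex at x = 3 and minimum $22.
ATC = 64/x + 40 - 12x + 2x^2. Setting dATC/dx = −64/x^2 − 12 + 4x = 0 gives x = 4 (since 4·4^3 − 12·4^2 = 64).
min ATC = 64/4 + 40 − 12·4 + 2·4^2 = $40. That is the break-even price.
Between these two prices the firm operates at a loss; above $40 it earns a profit.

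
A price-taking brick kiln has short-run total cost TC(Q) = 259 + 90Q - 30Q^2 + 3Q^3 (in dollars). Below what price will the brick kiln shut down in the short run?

The shutdown price is the minimum of AVC. VC = 90Q - 30Q^2 + 3Q^3, so AVC = 90 - 30Q + 3Q^2.
At the minimum of AVC, MC = AVC. MC = 90 - 60Q + 9Q^2; setting MC = AVC gives 6Q^2 - 30Q = 0, so Q = 5. min AVC = 15.
For P < $15 the firm produces nothing.

$15 per unit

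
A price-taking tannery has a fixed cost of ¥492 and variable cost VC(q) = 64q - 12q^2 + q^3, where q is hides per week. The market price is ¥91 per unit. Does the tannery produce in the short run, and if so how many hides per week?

From TC, MC = TC'(q) = 64 - 24q + 3q^2 and AVC = VC/q = 64 - 12q + q^2.
AVC hits its minimum where MC = AVC, at q = 6, giving min AVC = 64 - 12·6 + 6^2 = ¥28.
Since P = ¥91 ≥ min AVC = ¥28, price covers variable cost and the firm should produce.
Solving P = MC: -27 - 24q + 3q^2 = 0 ⇒ q = -1 or 9. On the upward-sloping branch, q* = 9.
Check: AVC at q = 9 is ¥37 ≤ P, so revenue covers variable cost.
Profit = P·q − TC = 91·9 − 825 = -¥6, a loss, but smaller than the ¥492 fixed cost the firm would lose by shutting down.

Produce at q = 9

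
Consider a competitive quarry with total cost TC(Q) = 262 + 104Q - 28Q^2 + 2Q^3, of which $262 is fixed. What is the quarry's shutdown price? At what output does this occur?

The shutdown price is the minimum of AVC. VC = 104Q - 28Q^2 + 2Q^3, so AVC = 104 - 28Q + 2Q^2.
At the minimum of AVC, MC = AVC. MC = 104 - 56Q + 6Q^2; setting MC = AVC gives 4Q^2 - 28Q = 0, so Q = 7. min AVC = 6.
So the shutdown price is $6.

$6 per unit, at Q = 7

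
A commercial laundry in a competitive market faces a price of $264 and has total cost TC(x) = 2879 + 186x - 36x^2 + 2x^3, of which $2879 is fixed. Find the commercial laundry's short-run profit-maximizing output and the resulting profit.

AVC = 186 - 36x + 2x^2; min AVC = $24 at x = 9. Since P = $264 ≥ min AVC, the firm produces.
MC = 186 - 72x + 6x^2. Setting P = MC and taking the root on the rising branch gives x* = 13.
TR = 264·13 = 3432. TC = 2879 + 728 = 3607. Profit = 3432 − 3607 = -$175.
That loss of $175 beats the $2879 the firm would lose by shutting down; producing recovers $2704 of fixed cost.

Profit = -$175 at x = 13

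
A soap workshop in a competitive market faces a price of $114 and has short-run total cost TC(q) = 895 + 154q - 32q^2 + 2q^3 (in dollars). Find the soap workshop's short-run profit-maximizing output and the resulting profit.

Profit = -$95 at q = 10

AVC = 154 - 32q + 2q^2; min AVC = $26 at q = 8. Since P = $114 ≥ min AVC, the firm produces.
With MC = 154 - 64q + 6q^2, P = MC on the upward-sloping part at q* = 10.
TR = 114·10 = 1140. TC = 895 + 340 = 1235. Profit = 1140 − 1235 = -$95.
By producing, the firm covers all variable cost plus $800 of fixed cost; shutting down would lose the full $895.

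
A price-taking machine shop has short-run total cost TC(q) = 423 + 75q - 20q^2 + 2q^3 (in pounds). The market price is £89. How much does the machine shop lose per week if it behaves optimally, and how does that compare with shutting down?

Profit = -£31 at q = 7

AVC = 75 - 20q + 2q^2; min AVC = £25 at q = 5. Since P = £89 ≥ min AVC, the firm produces.
MC = 75 - 40q + 6q^2. Setting P = MC and taking the root on the rising branch gives q* = 7.
TR = 89·7 = 623. TC = 423 + 231 = 654. Profit = 623 − 654 = -£31.
By producing, the firm covers all variable cost plus £392 of fixed cost; shutting down would lose the full £423.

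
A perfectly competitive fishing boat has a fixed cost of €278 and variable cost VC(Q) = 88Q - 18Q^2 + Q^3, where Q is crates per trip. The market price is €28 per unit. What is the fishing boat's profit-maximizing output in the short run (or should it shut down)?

From TC, MC = TC'(Q) = 88 - 36Q + 3Q^2 and AVC = VC/Q = 88 - 18Q + Q^2.
AVC hits its minimum where MC = AVC, at Q = 9, giving min AVC = 88 - 18·9 + 9^2 = €7.
Because €28 ≥ €7, revenue can cover variable cost; the firm operates.
Set P = MC: 28 = 88 - 36Q + 3Q^2 → 60 - 36Q + 3Q^2 = 0. The roots are Q = 2 and Q = 10; the profit-maximizing output is on the rising part of MC, so Q* = 10.
Check: AVC at Q = 10 is €8 ≤ P, so revenue covers variable cost.
Profit = P·Q − TC = 28·10 − 358 = -€78, a loss, but smaller than the €278 fixed cost the firm would lose by shutting down.

Produce at Q = 10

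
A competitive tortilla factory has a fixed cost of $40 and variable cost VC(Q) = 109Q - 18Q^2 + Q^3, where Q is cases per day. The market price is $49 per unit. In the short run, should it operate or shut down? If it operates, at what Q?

From TC, MC = TC'(Q) = 109 - 36Q + 3Q^2 and AVC = VC/Q = 109 - 18Q + Q^2.
AVC hits its minimum where MC = AVC, at Q = 9, giving min AVC = 109 - 18·9 + 9^2 = $28.
P = $49 exceeds min AVC = $28, so the firm stays open.
Set P = MC: 49 = 109 - 36Q + 3Q^2 → 60 - 36Q + 3Q^2 = 0. The roots are Q = 2 and Q = 10; the profit-maximizing output is on the rising part of MC, so Q* = 10.
Check: AVC at Q = 10 is $29 ≤ P, so revenue covers variable cost.
Profit = P·Q − TC = 49·10 − 330 = $160.

Produce at Q = 10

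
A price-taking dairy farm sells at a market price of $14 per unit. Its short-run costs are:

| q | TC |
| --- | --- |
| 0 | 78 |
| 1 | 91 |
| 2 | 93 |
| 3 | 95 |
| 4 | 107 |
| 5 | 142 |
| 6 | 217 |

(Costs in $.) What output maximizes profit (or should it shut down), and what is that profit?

q = 4; profit = -$51

Profit at each row (π = 14q − TC): q=0: -78; q=1: -77; q=2: -65; q=3: -53; q=4: -51; q=5: -72; q=6: -133.
Profit is maximized at q = 4. AVC there is 29/4 = $7.25 ≤ P, so producing beats shutting down (which would give -$78).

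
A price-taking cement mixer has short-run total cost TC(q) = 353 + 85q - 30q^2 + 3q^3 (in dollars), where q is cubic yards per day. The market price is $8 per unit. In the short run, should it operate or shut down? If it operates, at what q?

From TC, MC = TC'(q) = 85 - 60q + 9q^2 and AVC = VC/q = 85 - 30q + 3q^2.
AVC hits its minimum where MC = AVC, at q = 5, giving min AVC = 85 - 30·5 + 3·5^2 = $10.
P = $8 lies below min AVC = $10; no output level covers variable cost.
The firm minimizes its loss by shutting down and losing only its fixed cost of $353.

Shut down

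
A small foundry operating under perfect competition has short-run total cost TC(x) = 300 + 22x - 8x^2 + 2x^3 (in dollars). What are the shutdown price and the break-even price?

Shutdown price = $14; break-even price = $92

AVC = 22 - 8x + 2x^2; minimized at x = 2, giving min AVC = $14. That is the shutdown price.
ATC = 300/x + 22 - 8x + 2x^2. Setting dATC/dx = −300/x^2 − 8 + 4x = 0 gives x = 5 (since 4·5^3 − 8·5^2 = 300).
min ATC = 300/5 + 22 − 8·5 + 2·5^2 = $92. That is the break-even price.
Between these two prices the firm operates at a loss; above $92 it earns a profit.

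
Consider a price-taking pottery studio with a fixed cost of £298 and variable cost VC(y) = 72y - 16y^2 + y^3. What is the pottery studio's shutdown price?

The firm shuts down when price falls below the minimum of average variable cost. AVC = VC/y = 72 - 16y + y^2.
At the minimum of AVC, MC = AVC. MC = 72 - 32y + 3y^2; setting MC = AVC gives 2y^2 - 16y = 0, so y = 8. min AVC = 8.
So the shutdown price is £8.

£8 per unit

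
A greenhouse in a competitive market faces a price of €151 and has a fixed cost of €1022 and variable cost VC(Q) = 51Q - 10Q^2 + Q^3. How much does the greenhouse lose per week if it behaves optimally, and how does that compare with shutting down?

AVC = 51 - 10Q + Q^2 has its minimum €26 at Q = 5; price €151 clears that bar, so the firm operates.
With MC = 51 - 20Q + 3Q^2, P = MC on the upward-sloping part at Q* = 10.
TR = 151·10 = 1510. TC = 1022 + 510 = 1532. Profit = 1510 − 1532 = -€22.
That loss of €22 beats the €1022 the firm would lose by shutting down; producing recovers €1000 of fixed cost.

Profit = -€22 at Q = 10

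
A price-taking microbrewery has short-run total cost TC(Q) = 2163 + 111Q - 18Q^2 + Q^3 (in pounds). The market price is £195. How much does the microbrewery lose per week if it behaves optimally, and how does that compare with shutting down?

Profit = -£203 at Q = 14

AVC = 111 - 18Q + Q^2 has its minimum £30 at Q = 9; price £195 clears that bar, so the firm operates.
MC = 111 - 36Q + 3Q^2. Setting P = MC and taking the root on the rising branch gives Q* = 14.
TR = 195·14 = 2730. TC = 2163 + 770 = 2933. Profit = 2730 − 2933 = -£203.
By producing, the firm covers all variable cost plus £1960 of fixed cost; shutting down would lose the full £2163.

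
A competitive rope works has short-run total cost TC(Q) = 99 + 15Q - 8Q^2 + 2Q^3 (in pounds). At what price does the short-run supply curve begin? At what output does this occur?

The firm shuts down when price falls below the minimum of average variable cost. AVC = VC/Q = 15 - 8Q + 2Q^2.
dAVC/dQ = -8 + 4Q = 0 gives Q = 2. min AVC = 15 - 8·2 + 2·2^2 = 7.
So the shutdown price is £7.

£7 per unit, at Q = 2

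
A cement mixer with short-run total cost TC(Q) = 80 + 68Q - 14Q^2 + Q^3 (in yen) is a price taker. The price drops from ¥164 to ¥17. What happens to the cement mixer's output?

AVC = 68 - 14Q + Q^2, minimized at Q = 7 where min AVC = ¥19. MC = 68 - 28Q + 3Q^2.
At P = ¥164 ≥ min AVC, set P = MC on the rising branch: Q = 12.
At P = ¥17 < min AVC = ¥19, price no longer covers variable cost at any output, so the firm shuts down: Q = 0.

Output falls from 12 to 0 (the firm shuts down)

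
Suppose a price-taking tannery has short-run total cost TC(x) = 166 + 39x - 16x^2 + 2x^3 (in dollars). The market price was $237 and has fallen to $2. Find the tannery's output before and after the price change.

Output falls from 9 to 0 (the firm shuts down)

MC = 39 - 32x + 6x^2; the shutdown threshold is min AVC = $7 (at x = 4).
At P = $237 ≥ min AVC, set P = MC on the rising branch: x = 9.
At P = $2 < min AVC = $7, price no longer covers variable cost at any output, so the firm shuts down: x = 0.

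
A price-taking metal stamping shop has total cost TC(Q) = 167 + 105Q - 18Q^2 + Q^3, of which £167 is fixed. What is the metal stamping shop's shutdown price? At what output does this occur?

The shutdown price is the minimum of AVC. VC = 105Q - 18Q^2 + Q^3, so AVC = 105 - 18Q + Q^2.
At the minimum of AVC, MC = AVC. MC = 105 - 36Q + 3Q^2; setting MC = AVC gives 2Q^2 - 18Q = 0, so Q = 9. min AVC = 24.
The firm shuts down for any P below £24.

£24 per unit, at Q = 9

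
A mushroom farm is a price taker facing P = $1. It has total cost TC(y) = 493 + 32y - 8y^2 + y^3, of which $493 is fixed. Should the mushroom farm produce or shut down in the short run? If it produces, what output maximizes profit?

Shut down

Variable cost is VC = 32y - 8y^2 + y^3, so AVC = VC/y = 32 - 8y + y^2 and MC = dTC/dy = 32 - 16y + 3y^2.
AVC hits its minimum where MC = AVC, at y = 4, giving min AVC = 32 - 8·4 + 4^2 = $16.
With P < min AVC ($1 < $16), every unit sold adds to the loss.
The firm minimizes its loss by shutting down and losing only its fixed cost of $493.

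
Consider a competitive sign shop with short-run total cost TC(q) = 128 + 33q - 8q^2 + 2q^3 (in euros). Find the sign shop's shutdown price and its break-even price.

Shutdown price = min AVC. AVC = 33 - 8q + 2q^2, with vertex at q = 2 and minimum €25.
ATC = 128/q + 33 - 8q + 2q^2. Setting dATC/dq = −128/q^2 − 8 + 4q = 0 gives q = 4 (since 4·4^3 − 8·4^2 = 128).
min ATC = 128/4 + 33 − 8·4 + 2·4^2 = €65. That is the break-even price.
For €25 ≤ P < €65 the firm produces at a loss; below €25 it shuts down.

Shutdown price = €25; break-even price = €65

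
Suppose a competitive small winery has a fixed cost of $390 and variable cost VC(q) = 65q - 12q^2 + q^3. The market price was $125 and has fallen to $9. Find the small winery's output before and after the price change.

Output falls from 10 to 0 (the firm shuts down)

MC = 65 - 24q + 3q^2; the shutdown threshold is min AVC = $29 (at q = 6).
With P = $125 above the shutdown price, P = MC gives q = 10.
At P = $9 < min AVC = $29, price no longer covers variable cost at any output, so the firm shuts down: q = 0.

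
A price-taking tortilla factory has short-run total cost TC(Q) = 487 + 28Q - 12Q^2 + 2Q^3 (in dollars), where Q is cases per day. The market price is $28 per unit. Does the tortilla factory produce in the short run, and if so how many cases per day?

Produce at Q = 4

Strip out fixed cost: VC = 28Q - 12Q^2 + 2Q^3. Then AVC = 28 - 12Q + 2Q^2 and MC = 28 - 24Q + 6Q^2.
AVC is minimized where dAVC/dQ = -12 + 4Q = 0, at Q = 3; min AVC = 28 - 12·3 + 2·3^2 = $10.
P = $28 exceeds min AVC = $10, so the firm stays open.
Solving P = MC: -24Q + 6Q^2 = 0 ⇒ Q = 0 or 4. On the upward-sloping branch, Q* = 4.
Check: AVC at Q = 4 is $12 ≤ P, so revenue covers variable cost.
Profit = P·Q − TC = 28·4 − 535 = -$423, a loss, but smaller than the $487 fixed cost the firm would lose by shutting down.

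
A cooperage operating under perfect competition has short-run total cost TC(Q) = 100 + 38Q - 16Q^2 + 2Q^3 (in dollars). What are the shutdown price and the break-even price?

Shutdown price = $6; break-even price = $28

Shutdown price = min AVC. AVC = 38 - 16Q + 2Q^2, with vertex at Q = 4 and minimum $6.
ATC = 100/Q + 38 - 16Q + 2Q^2. Setting dATC/dQ = −100/Q^2 − 16 + 4Q = 0 gives Q = 5 (since 4·5^3 − 16·5^2 = 100).
min ATC = 100/5 + 38 − 16·5 + 2·5^2 = $28. That is the break-even price.
Between these two prices the firm operates at a loss; above $28 it earns a profit.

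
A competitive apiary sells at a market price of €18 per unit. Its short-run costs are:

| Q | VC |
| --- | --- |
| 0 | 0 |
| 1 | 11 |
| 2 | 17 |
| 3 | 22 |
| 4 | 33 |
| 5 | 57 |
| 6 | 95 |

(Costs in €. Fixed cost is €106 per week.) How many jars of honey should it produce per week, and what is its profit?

Profit at each row (π = 18Q − TC): Q=0: -106; Q=1: -99; Q=2: -87; Q=3: -74; Q=4: -67; Q=5: -73; Q=6: -93.
Profit is maximized at Q = 4. AVC there is 33/4 = €8.25 ≤ P, so producing beats shutting down (which would give -€106).

Q = 4; profit = -€67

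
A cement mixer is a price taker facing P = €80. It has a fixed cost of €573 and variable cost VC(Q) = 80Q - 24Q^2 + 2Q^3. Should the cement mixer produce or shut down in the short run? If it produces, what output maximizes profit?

Strip out fixed cost: VC = 80Q - 24Q^2 + 2Q^3. Then AVC = 80 - 24Q + 2Q^2 and MC = 80 - 48Q + 6Q^2.
AVC hits its minimum where MC = AVC, at Q = 6, giving min AVC = 80 - 24·6 + 2·6^2 = €8.
P = €80 exceeds min AVC = €8, so the firm stays open.
P = MC gives -48Q + 6Q^2 = 0, with roots 0 and 8. Take the larger (rising MC): Q* = 8.
Check: AVC at Q = 8 is €16 ≤ P, so revenue covers variable cost.
Profit = P·Q − TC = 80·8 − 701 = -€61, a loss, but smaller than the €573 fixed cost the firm would lose by shutting down.

Produce at Q = 8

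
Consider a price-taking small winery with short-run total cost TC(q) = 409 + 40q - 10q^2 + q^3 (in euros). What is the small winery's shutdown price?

The shutdown price is the minimum of AVC. VC = 40q - 10q^2 + q^3, so AVC = 40 - 10q + q^2.
At the minimum of AVC, MC = AVC. MC = 40 - 20q + 3q^2; setting MC = AVC gives 2q^2 - 10q = 0, so q = 5. min AVC = 15.
For P < €15 the firm produces nothing.

€15 per unit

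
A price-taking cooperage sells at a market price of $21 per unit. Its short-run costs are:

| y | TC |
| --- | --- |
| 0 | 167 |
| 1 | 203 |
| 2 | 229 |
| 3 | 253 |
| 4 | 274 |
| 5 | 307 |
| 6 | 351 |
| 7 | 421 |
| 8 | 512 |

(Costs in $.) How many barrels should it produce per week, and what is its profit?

y = 0 (shut down); profit = -$167

Profit at each row (π = 21y − TC): y=0: -167; y=1: -182; y=2: -187; y=3: -190; y=4: -190; y=5: -202; y=6: -225; y=7: -274; y=8: -344.
Profit is highest at y = 0. Equivalently, the lowest AVC in the table is 107/4 ≈ $26.75 at y = 4, and P = $21 falls below it — price never covers variable cost, so the firm shuts down and loses only its fixed cost.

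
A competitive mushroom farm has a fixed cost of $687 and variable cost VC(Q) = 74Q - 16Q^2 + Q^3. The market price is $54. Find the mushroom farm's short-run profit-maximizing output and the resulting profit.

Profit = -$287 at Q = 10

AVC = 74 - 16Q + Q^2; min AVC = $10 at Q = 8. Since P = $54 ≥ min AVC, the firm produces.
With MC = 74 - 32Q + 3Q^2, P = MC on the upward-sloping part at Q* = 10.
TR = 54·10 = 540. TC = 687 + 140 = 827. Profit = 540 − 827 = -$287.
That loss of $287 beats the $687 the firm would lose by shutting down; producing recovers $400 of fixed cost.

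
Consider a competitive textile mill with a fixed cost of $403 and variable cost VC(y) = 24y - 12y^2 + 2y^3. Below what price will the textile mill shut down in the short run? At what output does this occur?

$6 per unit, at y = 3

The firm shuts down when price falls below the minimum of average variable cost. AVC = VC/y = 24 - 12y + 2y^2.
At the minimum of AVC, MC = AVC. MC = 24 - 24y + 6y^2; setting MC = AVC gives 4y^2 - 12y = 0, so y = 3. min AVC = 6.
For P < $6 the firm produces nothing.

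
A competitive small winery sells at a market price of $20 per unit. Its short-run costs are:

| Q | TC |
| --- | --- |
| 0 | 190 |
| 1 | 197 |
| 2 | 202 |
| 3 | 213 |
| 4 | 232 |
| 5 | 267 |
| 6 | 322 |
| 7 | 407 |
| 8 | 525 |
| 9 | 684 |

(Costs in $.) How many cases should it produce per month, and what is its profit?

Profit at each row (π = 20Q − TC): Q=0: -190; Q=1: -177; Q=2: -162; Q=3: -153; Q=4: -152; Q=5: -167; Q=6: -202; Q=7: -267; Q=8: -365; Q=9: -504.
Profit is maximized at Q = 4. AVC there is 42/4 = $10.50 ≤ P, so producing beats shutting down (which would give -$190).

Q = 4; profit = -$152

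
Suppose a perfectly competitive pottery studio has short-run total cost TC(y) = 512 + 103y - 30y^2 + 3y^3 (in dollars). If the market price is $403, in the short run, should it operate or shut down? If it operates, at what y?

From TC, MC = TC'(y) = 103 - 60y + 9y^2 and AVC = VC/y = 103 - 30y + 3y^2.
The AVC parabola has its vertex at y = 30/6 = 5, where AVC = 103 - 30·5 + 3·5^2 = $28.
Since P = $403 ≥ min AVC = $28, price covers variable cost and the firm should produce.
Set P = MC: 403 = 103 - 60y + 9y^2 → -300 - 60y + 9y^2 = 0. The roots are y = -10/3 and y = 10; the profit-maximizing output is on the rising part of MC, so y* = 10.
Check: AVC at y = 10 is $103 ≤ P, so revenue covers variable cost.
Profit = P·y − TC = 403·10 − 1542 = $2488.

Produce at y = 10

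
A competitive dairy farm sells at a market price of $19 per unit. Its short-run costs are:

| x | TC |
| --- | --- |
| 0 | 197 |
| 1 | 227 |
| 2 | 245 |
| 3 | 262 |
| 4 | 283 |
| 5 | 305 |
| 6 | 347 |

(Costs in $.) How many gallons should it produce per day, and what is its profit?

x = 0 (shut down); profit = -$197

Tabulate TR − TC: x=0: -197; x=1: -208; x=2: -207; x=3: -205; x=4: -207; x=5: -210; x=6: -233.
Profit is highest at x = 0. Equivalently, the lowest AVC in the table is 86/4 ≈ $21.50 at x = 4, and P = $19 falls below it — price never covers variable cost, so the firm shuts down and loses only its fixed cost.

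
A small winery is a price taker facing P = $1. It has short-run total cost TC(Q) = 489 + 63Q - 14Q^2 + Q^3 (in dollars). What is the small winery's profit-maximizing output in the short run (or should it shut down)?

Strip out fixed cost: VC = 63Q - 14Q^2 + Q^3. Then AVC = 63 - 14Q + Q^2 and MC = 63 - 28Q + 3Q^2.
AVC is minimized where dAVC/dQ = -14 + 2Q = 0, at Q = 7; min AVC = 63 - 14·7 + 7^2 = $14.
P = $1 lies below min AVC = $14; no output level covers variable cost.
Best response: produce nothing and absorb the $489 fixed cost.

Shut down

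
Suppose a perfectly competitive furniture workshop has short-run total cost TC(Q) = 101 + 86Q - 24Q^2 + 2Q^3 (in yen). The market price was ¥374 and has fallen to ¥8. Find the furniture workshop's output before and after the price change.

Output falls from 12 to 0 (the firm shuts down)

MC = 86 - 48Q + 6Q^2; the shutdown threshold is min AVC = ¥14 (at Q = 6).
At P = ¥374 ≥ min AVC, set P = MC on the rising branch: Q = 12.
At P = ¥8 < min AVC = ¥14, price no longer covers variable cost at any output, so the firm shuts down: Q = 0.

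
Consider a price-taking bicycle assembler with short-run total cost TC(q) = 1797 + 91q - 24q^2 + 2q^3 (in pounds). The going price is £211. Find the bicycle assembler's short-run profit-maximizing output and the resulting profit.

AVC = 91 - 24q + 2q^2; min AVC = £19 at q = 6. Since P = £211 ≥ min AVC, the firm produces.
MC = 91 - 48q + 6q^2. Setting P = MC and taking the root on the rising branch gives q* = 10.
TR = 211·10 = 2110. TC = 1797 + 510 = 2307. Profit = 2110 − 2307 = -£197.
Shutting down would mean losing the fixed cost of £1797, so operating at a loss of £197 is better by £1600.

Profit = -£197 at q = 10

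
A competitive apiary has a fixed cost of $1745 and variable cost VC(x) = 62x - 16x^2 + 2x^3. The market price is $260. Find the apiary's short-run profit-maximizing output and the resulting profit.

Profit = -$125 at x = 9

AVC = 62 - 16x + 2x^2; min AVC = $30 at x = 4. Since P = $260 ≥ min AVC, the firm produces.
With MC = 62 - 32x + 6x^2, P = MC on the upward-sloping part at x* = 9.
TR = 260·9 = 2340. TC = 1745 + 720 = 2465. Profit = 2340 − 2465 = -$125.
By producing, the firm covers all variable cost plus $1620 of fixed cost; shutting down would lose the full $1745.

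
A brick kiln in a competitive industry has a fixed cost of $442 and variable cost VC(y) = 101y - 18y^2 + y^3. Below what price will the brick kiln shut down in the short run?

Short-run supply begins at min AVC. From VC = 101y - 18y^2 + y^3, AVC = 101 - 18y + y^2.
dAVC/dy = -18 + 2y = 0 gives y = 9. min AVC = 101 - 18·9 + 9^2 = 20.
For P < $20 the firm produces nothing.

$20 per unit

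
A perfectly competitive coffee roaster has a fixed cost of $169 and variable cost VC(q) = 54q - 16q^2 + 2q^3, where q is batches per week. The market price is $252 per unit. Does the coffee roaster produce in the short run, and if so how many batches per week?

Produce at q = 9

Variable cost is VC = 54q - 16q^2 + 2q^3, so AVC = VC/q = 54 - 16q + 2q^2 and MC = dTC/dq = 54 - 32q + 6q^2.
The AVC parabola has its vertex at q = 16/4 = 4, where AVC = 54 - 16·4 + 2·4^2 = $22.
Since P = $252 ≥ min AVC = $22, price covers variable cost and the firm should produce.
P = MC gives -198 - 32q + 6q^2 = 0, with roots -11/3 and 9. Take the larger (rising MC): q* = 9.
Check: AVC at q = 9 is $72 ≤ P, so revenue covers variable cost.
Profit = P·q − TC = 252·9 − 817 = $1451.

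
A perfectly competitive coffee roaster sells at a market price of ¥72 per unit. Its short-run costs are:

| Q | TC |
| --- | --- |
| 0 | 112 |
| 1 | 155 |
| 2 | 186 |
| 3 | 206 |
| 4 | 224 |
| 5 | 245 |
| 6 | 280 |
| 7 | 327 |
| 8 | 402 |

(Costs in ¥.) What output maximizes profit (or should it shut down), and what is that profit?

Q = 7; profit = ¥177

Tabulate TR − TC: Q=0: -112; Q=1: -83; Q=2: -42; Q=3: 10; Q=4: 64; Q=5: 115; Q=6: 152; Q=7: 177; Q=8: 174.
Profit is maximized at Q = 7. AVC there is 215/7 = ¥30.71 ≤ P, so producing beats shutting down (which would give -¥112).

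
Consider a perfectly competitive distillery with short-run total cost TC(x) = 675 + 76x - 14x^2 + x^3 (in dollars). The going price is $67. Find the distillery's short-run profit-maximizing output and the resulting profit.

Profit = -$351 at x = 9

AVC = 76 - 14x + x^2; min AVC = $27 at x = 7. Since P = $67 ≥ min AVC, the firm produces.
MC = 76 - 28x + 3x^2. Setting P = MC and taking the root on the rising branch gives x* = 9.
TR = 67·9 = 603. TC = 675 + 279 = 954. Profit = 603 − 954 = -$351.
Shutting down would mean losing the fixed cost of $675, so operating at a loss of $351 is better by $324.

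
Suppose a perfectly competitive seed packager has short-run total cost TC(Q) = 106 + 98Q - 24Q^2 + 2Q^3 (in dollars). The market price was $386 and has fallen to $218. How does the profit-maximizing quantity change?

Output falls from 12 to 10

AVC = 98 - 24Q + 2Q^2, minimized at Q = 6 where min AVC = $26. MC = 98 - 48Q + 6Q^2.
At P = $386 ≥ min AVC, set P = MC on the rising branch: Q = 12.
At P = $218 ≥ min AVC, set P = MC: Q = 10. The firm stays open but cuts output.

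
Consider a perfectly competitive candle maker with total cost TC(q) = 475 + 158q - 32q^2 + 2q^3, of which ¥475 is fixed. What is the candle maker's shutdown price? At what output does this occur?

¥30 per unit, at q = 8

The firm shuts down when price falls below the minimum of average variable cost. AVC = VC/q = 158 - 32q + 2q^2.
dAVC/dq = -32 + 4q = 0 gives q = 8. min AVC = 158 - 32·8 + 2·8^2 = 30.
So the shutdown price is ¥30.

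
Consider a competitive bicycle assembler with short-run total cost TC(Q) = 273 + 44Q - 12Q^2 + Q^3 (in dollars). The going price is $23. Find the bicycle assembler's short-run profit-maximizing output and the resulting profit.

Profit = -$175 at Q = 7

AVC = 44 - 12Q + Q^2; min AVC = $8 at Q = 6. Since P = $23 ≥ min AVC, the firm produces.
With MC = 44 - 24Q + 3Q^2, P = MC on the upward-sloping part at Q* = 7.
TR = 23·7 = 161. TC = 273 + 63 = 336. Profit = 161 − 336 = -$175.
By producing, the firm covers all variable cost plus $98 of fixed cost; shutting down would lose the full $273.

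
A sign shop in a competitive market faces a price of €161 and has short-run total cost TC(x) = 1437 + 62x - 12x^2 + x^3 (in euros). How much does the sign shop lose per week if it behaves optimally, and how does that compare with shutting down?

AVC = 62 - 12x + x^2 has its minimum €26 at x = 6; price €161 clears that bar, so the firm operates.
With MC = 62 - 24x + 3x^2, P = MC on the upward-sloping part at x* = 11.
TR = 161·11 = 1771. TC = 1437 + 561 = 1998. Profit = 1771 − 1998 = -€227.
Shutting down would mean losing the fixed cost of €1437, so operating at a loss of €227 is better by €1210.

Profit = -€227 at x = 11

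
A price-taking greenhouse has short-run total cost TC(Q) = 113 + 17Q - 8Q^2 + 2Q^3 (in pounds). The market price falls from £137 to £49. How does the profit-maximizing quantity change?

Output falls from 6 to 4

AVC = 17 - 8Q + 2Q^2, minimized at Q = 2 where min AVC = £9. MC = 17 - 16Q + 6Q^2.
With P = £137 above the shutdown price, P = MC gives Q = 6.
At P = £49 ≥ min AVC, set P = MC: Q = 4. The firm stays open but cuts output.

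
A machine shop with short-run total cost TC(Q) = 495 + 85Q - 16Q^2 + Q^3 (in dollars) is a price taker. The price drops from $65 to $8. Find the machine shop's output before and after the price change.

Output falls from 10 to 0 (the firm shuts down)

AVC = 85 - 16Q + Q^2, minimized at Q = 8 where min AVC = $21. MC = 85 - 32Q + 3Q^2.
At P = $65 ≥ min AVC, set P = MC on the rising branch: Q = 10.
At P = $8 < min AVC = $21, price no longer covers variable cost at any output, so the firm shuts down: Q = 0.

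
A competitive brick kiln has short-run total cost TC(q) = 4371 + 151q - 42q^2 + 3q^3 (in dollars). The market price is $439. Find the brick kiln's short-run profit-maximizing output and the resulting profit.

AVC = 151 - 42q + 3q^2; min AVC = $4 at q = 7. Since P = $439 ≥ min AVC, the firm produces.
With MC = 151 - 84q + 9q^2, P = MC on the upward-sloping part at q* = 12.
TR = 439·12 = 5268. TC = 4371 + 948 = 5319. Profit = 5268 − 5319 = -$51.
That loss of $51 beats the $4371 the firm would lose by shutting down; producing recovers $4320 of fixed cost.

Profit = -$51 at q = 12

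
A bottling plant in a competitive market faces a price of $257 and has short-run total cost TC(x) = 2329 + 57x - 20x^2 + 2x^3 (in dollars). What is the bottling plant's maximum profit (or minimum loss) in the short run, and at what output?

AVC = 57 - 20x + 2x^2; min AVC = $7 at x = 5. Since P = $257 ≥ min AVC, the firm produces.
With MC = 57 - 40x + 6x^2, P = MC on the upward-sloping part at x* = 10.
TR = 257·10 = 2570. TC = 2329 + 570 = 2899. Profit = 2570 − 2899 = -$329.
Shutting down would mean losing the fixed cost of $2329, so operating at a loss of $329 is better by $2000.

Profit = -$329 at x = 10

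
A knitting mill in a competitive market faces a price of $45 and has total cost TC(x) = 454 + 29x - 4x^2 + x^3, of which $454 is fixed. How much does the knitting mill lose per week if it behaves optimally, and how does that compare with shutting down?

Profit = -$390 at x = 4

AVC = 29 - 4x + x^2; min AVC = $25 at x = 2. Since P = $45 ≥ min AVC, the firm produces.
With MC = 29 - 8x + 3x^2, P = MC on the upward-sloping part at x* = 4.
TR = 45·4 = 180. TC = 454 + 116 = 570. Profit = 180 − 570 = -$390.
By producing, the firm covers all variable cost plus $64 of fixed cost; shutting down would lose the full $454.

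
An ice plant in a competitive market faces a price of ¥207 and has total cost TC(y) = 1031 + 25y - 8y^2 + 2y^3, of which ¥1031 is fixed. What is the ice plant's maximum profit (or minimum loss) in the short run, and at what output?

AVC = 25 - 8y + 2y^2 has its minimum ¥17 at y = 2; price ¥207 clears that bar, so the firm operates.
With MC = 25 - 16y + 6y^2, P = MC on the upward-sloping part at y* = 7.
TR = 207·7 = 1449. TC = 1031 + 469 = 1500. Profit = 1449 − 1500 = -¥51.
That loss of ¥51 beats the ¥1031 the firm would lose by shutting down; producing recovers ¥980 of fixed cost.

Profit = -¥51 at y = 7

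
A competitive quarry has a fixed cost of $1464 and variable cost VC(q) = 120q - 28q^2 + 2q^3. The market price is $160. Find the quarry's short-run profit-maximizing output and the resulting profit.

Profit = -$264 at q = 10

AVC = 120 - 28q + 2q^2; min AVC = $22 at q = 7. Since P = $160 ≥ min AVC, the firm produces.
MC = 120 - 56q + 6q^2. Setting P = MC and taking the root on the rising branch gives q* = 10.
TR = 160·10 = 1600. TC = 1464 + 400 = 1864. Profit = 1600 − 1864 = -$264.
Shutting down would mean losing the fixed cost of $1464, so operating at a loss of $264 is better by $1200.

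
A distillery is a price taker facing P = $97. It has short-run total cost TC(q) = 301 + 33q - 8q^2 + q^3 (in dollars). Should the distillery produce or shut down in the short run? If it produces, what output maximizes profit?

Produce at q = 8

Variable cost is VC = 33q - 8q^2 + q^3, so AVC = VC/q = 33 - 8q + q^2 and MC = dTC/dq = 33 - 16q + 3q^2.
The AVC parabola has its vertex at q = 8/2 = 4, where AVC = 33 - 8·4 + 4^2 = $17.
Since P = $97 ≥ min AVC = $17, price covers variable cost and the firm should produce.
P = MC gives -64 - 16q + 3q^2 = 0, with roots -8/3 and 8. Take the larger (rising MC): q* = 8.
Check: AVC at q = 8 is $33 ≤ P, so revenue covers variable cost.
Profit = P·q − TC = 97·8 − 565 = $211.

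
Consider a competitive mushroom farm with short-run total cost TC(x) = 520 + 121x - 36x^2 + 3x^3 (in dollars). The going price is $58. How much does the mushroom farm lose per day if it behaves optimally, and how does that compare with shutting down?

Profit = -$226 at x = 7

AVC = 121 - 36x + 3x^2 has its minimum $13 at x = 6; price $58 clears that bar, so the firm operates.
MC = 121 - 72x + 9x^2. Setting P = MC and taking the root on the rising branch gives x* = 7.
TR = 58·7 = 406. TC = 520 + 112 = 632. Profit = 406 − 632 = -$226.
By producing, the firm covers all variable cost plus $294 of fixed cost; shutting down would lose the full $520.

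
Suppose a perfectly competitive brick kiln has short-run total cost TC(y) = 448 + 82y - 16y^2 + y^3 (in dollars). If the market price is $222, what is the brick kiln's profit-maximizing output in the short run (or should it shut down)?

Variable cost is VC = 82y - 16y^2 + y^3, so AVC = VC/y = 82 - 16y + y^2 and MC = dTC/dy = 82 - 32y + 3y^2.
The AVC parabola has its vertex at y = 16/2 = 8, where AVC = 82 - 16·8 + 8^2 = $18.
P = $222 exceeds min AVC = $18, so the firm stays open.
P = MC gives -140 - 32y + 3y^2 = 0, with roots -10/3 and 14. Take the larger (rising MC): y* = 14.
Check: AVC at y = 14 is $54 ≤ P, so revenue covers variable cost.
Profit = P·y − TC = 222·14 − 1204 = $1904.

Produce at y = 14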